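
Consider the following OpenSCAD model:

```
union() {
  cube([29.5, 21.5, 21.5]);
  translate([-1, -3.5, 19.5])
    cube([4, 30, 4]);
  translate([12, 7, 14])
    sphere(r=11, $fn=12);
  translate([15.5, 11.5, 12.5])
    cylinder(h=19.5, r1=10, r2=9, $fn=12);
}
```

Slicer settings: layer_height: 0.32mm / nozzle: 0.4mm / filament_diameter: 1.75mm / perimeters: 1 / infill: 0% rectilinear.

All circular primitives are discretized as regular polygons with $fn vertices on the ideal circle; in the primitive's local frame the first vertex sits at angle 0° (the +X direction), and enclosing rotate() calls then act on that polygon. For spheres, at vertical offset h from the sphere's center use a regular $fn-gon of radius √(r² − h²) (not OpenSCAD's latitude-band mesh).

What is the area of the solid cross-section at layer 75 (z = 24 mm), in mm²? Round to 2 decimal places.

270.55 mm²

At z = 24 mm: the cube does not reach this height (z outside [0, 21.5]); the cube at (-1, -3.5) is not intersected at this z (z outside [19.5, 23.5]); the sphere at (12, 7): section is a regular 12-gon, circumradius = √(r²−h²) = √(11²−10²) = 4.583 (area = (12/2)·4.583²·sin(360°/12) = 63.00 mm²); the cone at (15.5, 11.5) contributes a regular 12-gon of circumradius 9.410 (interpolated between r1=10 and r2=9 at t=0.590) (area = (12/2)·9.410²·sin(360°/12) = 265.66 mm²); Combining (union): the regions partially overlap — summed areas 328.66 mm² minus the doubly-counted overlap 58.10 mm² gives 270.55 mm² — area = 270.55 mm². Overall, the cross-section is a single solid region. Net area = 270.55 mm².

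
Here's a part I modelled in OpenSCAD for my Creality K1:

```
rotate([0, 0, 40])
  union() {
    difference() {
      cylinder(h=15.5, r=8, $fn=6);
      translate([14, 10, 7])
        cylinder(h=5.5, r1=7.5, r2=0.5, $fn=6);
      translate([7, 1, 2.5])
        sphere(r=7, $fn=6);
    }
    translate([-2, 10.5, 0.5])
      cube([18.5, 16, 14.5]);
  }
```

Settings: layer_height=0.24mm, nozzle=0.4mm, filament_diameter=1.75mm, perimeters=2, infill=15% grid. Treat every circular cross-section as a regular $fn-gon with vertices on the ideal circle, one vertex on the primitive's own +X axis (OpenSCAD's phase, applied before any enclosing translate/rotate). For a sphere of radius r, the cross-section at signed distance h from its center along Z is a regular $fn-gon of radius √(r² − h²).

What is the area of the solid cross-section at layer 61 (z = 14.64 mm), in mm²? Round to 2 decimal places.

At z = 14.64 mm: the cylinder: section is a regular 6-gon, circumradius r=8 (area = (6/2)·8.000²·sin(360°/6) = 166.28 mm²); the cone at (14, 10) does not reach this height (z outside [7, 12.5]); the sphere at (7, 1) is absent (|z−center|=12.140 > r=7); Taking the first minus the rest: none of the subtracted shapes is present at this height, so the r=8 cylinder is unchanged — area = 166.28 mm²; the cube at (-2, 10.5) is present — its section is the full 18.5×16 rectangle (area 296.00 mm²); Combining (union): the 2 present regions are separate (no shared area or edge), so areas and boundary lengths simply add and each stays a separate island — area = 462.28 mm²; (rotated 40° about Z; rotation is an isometry so areas/perimeters/island counts are preserved). Overall, the cross-section has 2 separate islands. Net area = 462.28 mm².

462.28 mm²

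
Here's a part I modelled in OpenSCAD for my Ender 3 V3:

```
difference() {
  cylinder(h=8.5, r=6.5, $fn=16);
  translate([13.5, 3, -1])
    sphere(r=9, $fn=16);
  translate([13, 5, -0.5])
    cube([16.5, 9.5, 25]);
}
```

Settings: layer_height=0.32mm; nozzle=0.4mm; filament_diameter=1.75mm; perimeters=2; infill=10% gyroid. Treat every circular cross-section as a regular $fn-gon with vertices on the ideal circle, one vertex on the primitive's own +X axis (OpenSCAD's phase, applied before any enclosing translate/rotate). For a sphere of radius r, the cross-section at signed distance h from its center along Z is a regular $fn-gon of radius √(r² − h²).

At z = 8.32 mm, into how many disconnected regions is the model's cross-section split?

1

At z = 8.32 mm: the cylinder: section is a regular 16-gon, circumradius r=6.5; the sphere at (13.5, 3) is absent (|z−center|=9.320 > r=9); the 16.5×9.5 cube at (13, 5) contributes its full rectangle; Subtracting the remaining from the first: starting from the r=6.5 cylinder, the 16.5×9.5 cube at (13, 5) misses the remaining region (no effect) — 1 connected region. The result has 1 disconnected region.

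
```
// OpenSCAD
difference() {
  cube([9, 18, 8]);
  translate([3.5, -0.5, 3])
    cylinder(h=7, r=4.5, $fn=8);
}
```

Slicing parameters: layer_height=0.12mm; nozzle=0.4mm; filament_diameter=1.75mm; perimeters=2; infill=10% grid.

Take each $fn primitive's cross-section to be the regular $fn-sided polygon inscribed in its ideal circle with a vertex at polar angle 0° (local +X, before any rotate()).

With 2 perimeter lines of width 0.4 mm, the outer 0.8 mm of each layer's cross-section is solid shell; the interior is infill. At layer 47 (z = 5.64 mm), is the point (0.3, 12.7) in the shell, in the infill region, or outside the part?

At z = 5.64 mm: the 9×18 cube contributes its full rectangle; the r=4.5 cylinder at (3.5, -0.5) contributes a regular 8-gon of circumradius 4.5; After the difference (first − rest): starting from the 9×18 cube, the r=4.5 cylinder at (3.5, -0.5) partially overlaps it — only the 23.48 mm² overlap (of its 57.28 mm²) is removed, clipping the outline — 1 connected region. Overall, the cross-section is a single solid region. The nearest boundary edge runs (0.00, 1.91)→(0.00, 18.00); distance from the point to it = 0.30 mm. The point is inside the cross-section, 0.30 mm from the nearest boundary — within the 0.8 mm shell band (2 × 0.4).

shell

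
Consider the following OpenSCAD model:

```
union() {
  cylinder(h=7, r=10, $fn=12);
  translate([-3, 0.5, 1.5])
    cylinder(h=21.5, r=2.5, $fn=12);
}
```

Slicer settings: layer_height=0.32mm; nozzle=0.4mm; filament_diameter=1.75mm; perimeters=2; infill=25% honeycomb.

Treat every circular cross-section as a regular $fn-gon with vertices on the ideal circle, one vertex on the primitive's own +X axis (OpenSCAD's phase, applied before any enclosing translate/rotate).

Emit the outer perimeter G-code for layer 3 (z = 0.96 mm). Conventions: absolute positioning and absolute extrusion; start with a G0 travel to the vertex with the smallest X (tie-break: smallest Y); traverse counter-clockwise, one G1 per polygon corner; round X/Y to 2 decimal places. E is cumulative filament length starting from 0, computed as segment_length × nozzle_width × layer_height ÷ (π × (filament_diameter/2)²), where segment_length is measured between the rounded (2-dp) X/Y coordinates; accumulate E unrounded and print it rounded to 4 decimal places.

At z = 0.96 mm: the cylinder: section is a regular 12-gon, circumradius r=10; the cylinder at (-3, 0.5) is not intersected at this z (z outside [1.5, 23]); Combining (union): only the r=10 cylinder is present, so the union is just that shape — 1 connected region. The outline is a single polygon with 12 vertices. Extrusion per mm of travel: 0.4 × 0.32 / (π × 0.875²) = 0.053216. Accumulating E over each segment gives final E = 3.3056.

G0 X-10.00 Y0.00 Z0.96
G1 X-8.66 Y-5.00 E0.2755
G1 X-5.00 Y-8.66 E0.5509
G1 X0.00 Y-10.00 E0.8264
G1 X5.00 Y-8.66 E1.1019
G1 X8.66 Y-5.00 E1.3773
G1 X10.00 Y0.00 E1.6528
G1 X8.66 Y5.00 E1.9283
G1 X5.00 Y8.66 E2.2037
G1 X0.00 Y10.00 E2.4792
G1 X-5.00 Y8.66 E2.7546
G1 X-8.66 Y5.00 E3.0301
G1 X-10.00 Y0.00 E3.3056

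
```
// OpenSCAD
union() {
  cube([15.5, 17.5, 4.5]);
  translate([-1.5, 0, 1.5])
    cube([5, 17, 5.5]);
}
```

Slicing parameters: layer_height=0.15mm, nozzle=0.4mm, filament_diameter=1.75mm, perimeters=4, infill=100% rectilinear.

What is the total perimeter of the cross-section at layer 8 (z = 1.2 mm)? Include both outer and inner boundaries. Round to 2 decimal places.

At z = 1.2 mm: the 15.5×17.5 cube contributes its full rectangle (perimeter 66.00 mm); the cube at (-1.5, 0) is not intersected at this z (z outside [1.5, 7]); Combining (union): only the 15.5×17.5 cube is present, so the union is just that shape — boundary = 66.00 mm. Overall, the cross-section is a single solid region. Total boundary length (outer) = 66.00 mm.

66.00 mm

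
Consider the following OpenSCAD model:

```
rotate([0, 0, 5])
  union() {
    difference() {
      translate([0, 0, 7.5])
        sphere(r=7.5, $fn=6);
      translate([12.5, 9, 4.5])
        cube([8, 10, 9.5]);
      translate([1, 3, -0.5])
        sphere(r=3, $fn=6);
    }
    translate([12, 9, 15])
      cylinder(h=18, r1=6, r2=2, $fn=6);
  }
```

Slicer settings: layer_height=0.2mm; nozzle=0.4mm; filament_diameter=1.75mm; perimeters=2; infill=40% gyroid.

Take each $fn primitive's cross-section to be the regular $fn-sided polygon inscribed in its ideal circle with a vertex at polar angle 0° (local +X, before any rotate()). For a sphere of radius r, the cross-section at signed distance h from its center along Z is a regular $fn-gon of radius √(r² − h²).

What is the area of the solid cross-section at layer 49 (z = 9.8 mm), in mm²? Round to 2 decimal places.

At z = 9.8 mm: the r=7.5 sphere slices to a regular 6-gon of circumradius 7.139 (√(r²−h²) with h=2.3 from center) (area = (6/2)·7.139²·sin(360°/6) = 132.40 mm²); the 8×10 cube at (12.5, 9) contributes its full rectangle (area 80.00 mm²); the sphere at (1, 3) does not reach this height (|z−center|=10.300 > r=3); After the difference (first − rest): starting from the r=7.5 sphere (132.40 mm²), the 8×10 cube at (12.5, 9) misses the remaining region (no effect) — area = 132.40 mm²; the cone at (12, 9) does not reach this height (z outside [15, 33]); Merging all regions: only the result so far is present, so the union is just that shape — area = 132.40 mm²; (whole slice rotated 5° about Z — lengths, areas and connectivity unchanged). Overall, the cross-section is a single solid region. Net area = 132.40 mm².

132.40 mm²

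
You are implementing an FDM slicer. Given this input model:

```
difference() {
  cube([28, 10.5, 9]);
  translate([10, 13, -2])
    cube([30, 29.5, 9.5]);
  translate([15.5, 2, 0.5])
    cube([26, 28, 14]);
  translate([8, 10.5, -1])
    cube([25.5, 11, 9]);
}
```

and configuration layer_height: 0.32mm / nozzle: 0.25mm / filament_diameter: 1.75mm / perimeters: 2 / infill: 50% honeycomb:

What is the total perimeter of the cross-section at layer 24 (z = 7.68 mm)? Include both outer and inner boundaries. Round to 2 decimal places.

At z = 7.68 mm: the cube (footprint 28×10.5) is included at this height (perimeter 77.00 mm); the cube at (10, 13) does not reach this height (z outside [-2, 7.5]); the cube at (15.5, 2) (footprint 26×28) is included at this height (perimeter 108.00 mm); the cube at (8, 10.5) is present — its section is the full 25.5×11 rectangle (perimeter 73.00 mm); After the difference (first − rest): starting from the 28×10.5 cube, the 26×28 cube at (15.5, 2) partially overlaps it — only the 106.25 mm² overlap (of its 728.00 mm²) is removed, clipping the outline; the 25.5×11 cube at (8, 10.5) misses the remaining region (no effect) — boundary = 77.00 mm. Overall, the cross-section is a single solid region. Total boundary length (outer) = 77.00 mm.

77.00 mm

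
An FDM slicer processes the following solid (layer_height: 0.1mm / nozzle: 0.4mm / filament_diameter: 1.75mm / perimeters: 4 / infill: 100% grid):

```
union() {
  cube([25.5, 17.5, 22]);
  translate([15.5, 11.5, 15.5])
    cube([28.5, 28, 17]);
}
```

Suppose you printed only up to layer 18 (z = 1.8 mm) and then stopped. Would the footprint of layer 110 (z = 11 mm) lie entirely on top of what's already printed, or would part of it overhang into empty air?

Compare the two slices. At z = 1.8: the cube (footprint 25.5×17.5) is included at this height (area 446.25 mm²); the cube at (15.5, 11.5) is absent (z outside [15.5, 32.5]); Combining (union): only the 25.5×17.5 cube is present, so the union is just that shape — area = 446.25 mm². At z = 11: the 25.5×17.5 cube contributes its full rectangle (area 446.25 mm²); the cube at (15.5, 11.5) does not reach this height (z outside [15.5, 32.5]); Taking the union: only the 25.5×17.5 cube is present, so the union is just that shape — area = 446.25 mm². Checking containment: the cross-section at z = 11 is a subset of the cross-section at z = 1.8.

entirely on top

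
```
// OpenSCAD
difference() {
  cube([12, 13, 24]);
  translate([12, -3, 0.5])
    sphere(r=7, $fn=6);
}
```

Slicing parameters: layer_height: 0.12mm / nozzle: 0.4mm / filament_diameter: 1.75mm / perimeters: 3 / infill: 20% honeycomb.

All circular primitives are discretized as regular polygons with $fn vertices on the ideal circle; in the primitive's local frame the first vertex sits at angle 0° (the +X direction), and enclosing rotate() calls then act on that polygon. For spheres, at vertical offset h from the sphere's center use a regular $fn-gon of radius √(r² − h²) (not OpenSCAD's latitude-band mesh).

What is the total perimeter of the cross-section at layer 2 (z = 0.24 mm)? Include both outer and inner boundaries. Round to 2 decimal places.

48.71 mm

At z = 0.24 mm: the cube (footprint 12×13) is included at this height (perimeter 50.00 mm); the sphere at (12, -3): section is a regular 6-gon, circumradius = √(r²−h²) = √(7²−0.26²) = 6.995 (perimeter = 2·6·6.995·sin(180°/6) = 41.97 mm); After the difference (first − rest): starting from the 12×13 cube, the r=7 sphere at (12, -3) partially overlaps it — only the 13.40 mm² overlap (of its 127.13 mm²) is removed, clipping the outline — boundary = 48.71 mm. Overall, the cross-section is a single solid region. Total boundary length (outer) = 48.71 mm.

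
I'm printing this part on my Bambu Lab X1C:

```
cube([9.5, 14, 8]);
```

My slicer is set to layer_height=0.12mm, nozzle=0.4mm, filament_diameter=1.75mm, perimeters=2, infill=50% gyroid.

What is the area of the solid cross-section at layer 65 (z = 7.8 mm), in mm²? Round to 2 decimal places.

133.00 mm²

At z = 7.8 mm: the cube is present — its section is the full 9.5×14 rectangle (area 133.00 mm²). Overall, the cross-section is a single solid region. Net area = 133.00 mm².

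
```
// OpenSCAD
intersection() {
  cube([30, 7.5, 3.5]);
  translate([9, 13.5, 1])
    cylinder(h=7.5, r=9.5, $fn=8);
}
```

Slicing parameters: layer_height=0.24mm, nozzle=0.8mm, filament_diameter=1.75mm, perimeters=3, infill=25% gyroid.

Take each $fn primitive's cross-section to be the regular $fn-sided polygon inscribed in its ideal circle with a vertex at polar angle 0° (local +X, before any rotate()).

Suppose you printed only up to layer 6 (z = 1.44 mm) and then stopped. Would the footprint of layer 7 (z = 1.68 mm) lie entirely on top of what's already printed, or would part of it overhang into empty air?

entirely on top

Compare the two slices. At z = 1.44: the cube (footprint 30×7.5) is included at this height (area 225.00 mm²); the r=9.5 cylinder at (9, 13.5) gives a regular 8-gon of circumradius 9.5 (constant along its height) (area = (8/2)·9.500²·sin(360°/8) = 255.27 mm²); Taking the intersection: the r=9.5 cylinder at (9, 13.5) partially overlaps the 30×7.5 cube; clipping to the common part keeps 28.54 mm² — area = 28.54 mm². At z = 1.68: the cube (footprint 30×7.5) is included at this height (area 225.00 mm²); the cylinder at (9, 13.5): section is a regular 8-gon, circumradius r=9.5 (area = (8/2)·9.500²·sin(360°/8) = 255.27 mm²); Taking the intersection: the r=9.5 cylinder at (9, 13.5) partially overlaps the 30×7.5 cube; clipping to the common part keeps 28.54 mm² — area = 28.54 mm². Checking containment: the cross-section at z = 1.68 is a subset of the cross-section at z = 1.44.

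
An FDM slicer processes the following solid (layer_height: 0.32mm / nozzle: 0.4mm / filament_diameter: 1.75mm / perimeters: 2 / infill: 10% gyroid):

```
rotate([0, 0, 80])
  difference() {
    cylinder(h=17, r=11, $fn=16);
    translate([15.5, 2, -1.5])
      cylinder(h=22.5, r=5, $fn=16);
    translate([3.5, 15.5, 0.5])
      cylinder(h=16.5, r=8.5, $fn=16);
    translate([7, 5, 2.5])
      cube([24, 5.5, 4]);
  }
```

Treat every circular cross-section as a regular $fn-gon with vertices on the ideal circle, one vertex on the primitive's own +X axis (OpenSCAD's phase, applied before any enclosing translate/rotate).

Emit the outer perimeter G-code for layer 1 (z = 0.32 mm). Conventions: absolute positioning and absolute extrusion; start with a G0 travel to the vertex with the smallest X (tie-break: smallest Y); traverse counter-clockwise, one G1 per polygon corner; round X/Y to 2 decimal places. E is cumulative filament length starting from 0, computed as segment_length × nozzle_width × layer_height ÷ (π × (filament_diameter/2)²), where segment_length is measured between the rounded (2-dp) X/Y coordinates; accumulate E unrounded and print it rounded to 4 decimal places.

G0 X-10.83 Y1.91 Z0.32
G1 X-10.74 Y-2.38 E0.2283
G1 X-9.01 Y-6.31 E0.4569
G1 X-5.91 Y-9.28 E0.6853
G1 X-1.91 Y-10.83 E0.9136
G1 X2.38 Y-10.74 E1.1420
G1 X6.31 Y-9.01 E1.3705
G1 X9.28 Y-5.91 E1.5989
G1 X10.83 Y-1.91 E1.8272
G1 X10.74 Y2.38 E2.0556
G1 X9.01 Y6.31 E2.2841
G1 X5.91 Y9.28 E2.5125
G1 X1.98 Y10.81 E2.7370
G1 X1.80 Y10.73 E2.7474
G1 X-0.15 Y10.69 E2.8512
G1 X-0.39 Y10.78 E2.8649
G1 X-2.38 Y10.74 E2.9708
G1 X-6.31 Y9.01 E3.1993
G1 X-9.28 Y5.91 E3.4278
G1 X-10.83 Y1.91 E3.6561

At z = 0.32 mm: the r=11 cylinder contributes a regular 16-gon of circumradius 11; the cylinder at (15.5, 2): section is a regular 16-gon, circumradius r=5; the cylinder at (3.5, 15.5) does not reach this height (z outside [0.5, 17]); the cube at (7, 5) is absent (z outside [2.5, 6.5]); Taking the first minus the rest: starting from the r=11 cylinder, the r=5 cylinder at (15.5, 2) partially overlaps it — only the 0.22 mm² overlap (of its 76.54 mm²) is removed, clipping the outline — 1 connected region; (whole slice rotated 80° about Z — lengths, areas and connectivity unchanged). The outline is a single polygon with 19 vertices. Extrusion per mm of travel: 0.4 × 0.32 / (π × 0.875²) = 0.053216. Accumulating E over each segment gives final E = 3.6561.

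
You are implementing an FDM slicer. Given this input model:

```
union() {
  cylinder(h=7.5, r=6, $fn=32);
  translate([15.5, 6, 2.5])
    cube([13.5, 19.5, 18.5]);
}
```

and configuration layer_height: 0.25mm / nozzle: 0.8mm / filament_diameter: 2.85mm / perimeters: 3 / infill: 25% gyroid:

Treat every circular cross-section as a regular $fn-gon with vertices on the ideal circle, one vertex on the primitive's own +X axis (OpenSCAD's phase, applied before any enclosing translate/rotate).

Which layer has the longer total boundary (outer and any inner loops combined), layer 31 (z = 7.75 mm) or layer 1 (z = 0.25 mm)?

Layer 31 (z = 7.75): the cylinder is absent (z outside [0, 7.5]); the cube at (15.5, 6) (footprint 13.5×19.5) is included at this height (perimeter 66.00 mm); Taking the union: only the 13.5×19.5 cube at (15.5, 6) is present, so the union is just that shape — boundary = 66.00 mm. So its perimeter = 66.00 mm. Layer 1 (z = 0.25): the cylinder: section is a regular 32-gon, circumradius r=6 (perimeter = 2·32·6.000·sin(180°/32) = 37.64 mm); the cube at (15.5, 6) is not intersected at this z (z outside [2.5, 21]); Merging all regions: only the r=6 cylinder is present, so the union is just that shape — boundary = 37.64 mm. So its perimeter = 37.64 mm. Layer 31 is larger (66.00 vs 37.64 mm).

layer 31 (z = 7.75 mm)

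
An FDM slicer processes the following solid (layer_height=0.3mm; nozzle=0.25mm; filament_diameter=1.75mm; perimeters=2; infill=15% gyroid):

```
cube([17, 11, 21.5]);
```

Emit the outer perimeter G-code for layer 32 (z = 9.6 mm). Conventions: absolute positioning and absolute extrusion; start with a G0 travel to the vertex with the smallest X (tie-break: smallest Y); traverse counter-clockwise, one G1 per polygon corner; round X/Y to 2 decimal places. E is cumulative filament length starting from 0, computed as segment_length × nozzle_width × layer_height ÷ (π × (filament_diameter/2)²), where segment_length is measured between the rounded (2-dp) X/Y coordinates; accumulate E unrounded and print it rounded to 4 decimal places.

At z = 9.6 mm: the cube (footprint 17×11) is included at this height. The outline is a single polygon with 4 vertices. Extrusion per mm of travel: 0.25 × 0.3 / (π × 0.875²) = 0.031181. Accumulating E over each segment gives final E = 1.7462.

G0 X0.00 Y0.00 Z9.60
G1 X17.00 Y0.00 E0.5301
G1 X17.00 Y11.00 E0.8731
G1 X0.00 Y11.00 E1.4032
G1 X0.00 Y0.00 E1.7462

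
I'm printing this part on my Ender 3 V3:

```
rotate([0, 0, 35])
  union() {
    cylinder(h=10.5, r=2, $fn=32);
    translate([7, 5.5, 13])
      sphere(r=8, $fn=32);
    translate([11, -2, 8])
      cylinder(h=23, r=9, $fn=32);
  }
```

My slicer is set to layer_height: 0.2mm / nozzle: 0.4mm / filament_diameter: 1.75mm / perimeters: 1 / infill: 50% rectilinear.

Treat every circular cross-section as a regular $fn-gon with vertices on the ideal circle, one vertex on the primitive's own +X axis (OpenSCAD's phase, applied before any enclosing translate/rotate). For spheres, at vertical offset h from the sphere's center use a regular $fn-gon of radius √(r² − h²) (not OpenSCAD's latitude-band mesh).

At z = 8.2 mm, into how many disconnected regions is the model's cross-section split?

2

At z = 8.2 mm: the cylinder: section is a regular 32-gon, circumradius r=2; the sphere at (7, 5.5): section is a regular 32-gon, circumradius = √(r²−h²) = √(8²−4.8²) = 6.400; the cylinder at (11, -2): section is a regular 32-gon, circumradius r=9; Merging all regions: the regions partially overlap (shared area 59.84 mm²), so overlapping operands fuse into one piece — 2 connected regions; (rotated 35° about Z; rotation is an isometry so areas/perimeters/island counts are preserved). The result has 2 disconnected regions.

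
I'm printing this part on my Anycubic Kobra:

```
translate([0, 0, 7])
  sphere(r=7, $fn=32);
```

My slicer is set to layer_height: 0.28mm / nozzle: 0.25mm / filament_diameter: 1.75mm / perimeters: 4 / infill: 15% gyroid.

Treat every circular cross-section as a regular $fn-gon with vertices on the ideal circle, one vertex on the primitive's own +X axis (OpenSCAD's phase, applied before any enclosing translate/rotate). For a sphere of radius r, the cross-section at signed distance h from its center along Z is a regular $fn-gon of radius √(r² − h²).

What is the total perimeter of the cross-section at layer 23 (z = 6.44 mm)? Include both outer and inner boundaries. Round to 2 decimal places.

43.77 mm

At z = 6.44 mm: the r=7 sphere slices to a regular 32-gon of circumradius 6.978 (√(r²−h²) with h=0.56 from center) (perimeter = 2·32·6.978·sin(180°/32) = 43.77 mm). Overall, the cross-section is a single solid region. Total boundary length (outer) = 43.77 mm.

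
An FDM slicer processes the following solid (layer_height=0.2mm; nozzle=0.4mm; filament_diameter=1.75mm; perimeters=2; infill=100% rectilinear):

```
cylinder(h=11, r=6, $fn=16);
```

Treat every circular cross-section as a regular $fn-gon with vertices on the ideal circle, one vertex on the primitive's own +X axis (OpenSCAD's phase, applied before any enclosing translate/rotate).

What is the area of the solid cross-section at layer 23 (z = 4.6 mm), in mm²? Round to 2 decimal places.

At z = 4.6 mm: the r=6 cylinder gives a regular 16-gon of circumradius 6 (constant along its height) (area = (16/2)·6.000²·sin(360°/16) = 110.21 mm²). Overall, the cross-section is a single solid region. Net area = 110.21 mm².

110.21 mm²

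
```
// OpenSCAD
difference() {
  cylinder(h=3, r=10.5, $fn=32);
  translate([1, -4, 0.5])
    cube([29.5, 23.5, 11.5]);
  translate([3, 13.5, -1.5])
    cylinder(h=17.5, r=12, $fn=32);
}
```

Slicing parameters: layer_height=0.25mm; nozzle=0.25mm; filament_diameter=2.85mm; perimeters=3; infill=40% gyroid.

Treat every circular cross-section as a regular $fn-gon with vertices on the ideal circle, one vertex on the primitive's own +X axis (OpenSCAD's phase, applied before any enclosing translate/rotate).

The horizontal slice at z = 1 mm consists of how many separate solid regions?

At z = 1 mm: the r=10.5 cylinder gives a regular 32-gon of circumradius 10.5 (constant along its height); the cube at (1, -4) is present — its section is the full 29.5×23.5 rectangle; the r=12 cylinder at (3, 13.5) gives a regular 32-gon of circumradius 12 (constant along its height); Subtracting the remaining from the first: starting from the r=10.5 cylinder, the 29.5×23.5 cube at (1, -4) partially overlaps it — only the 112.41 mm² overlap (of its 693.25 mm²) is removed, clipping the outline; the r=12 cylinder at (3, 13.5) partially overlaps it — only the 49.79 mm² overlap (of its 449.49 mm²) is removed, clipping the outline — 1 connected region. The result has 1 disconnected region.

1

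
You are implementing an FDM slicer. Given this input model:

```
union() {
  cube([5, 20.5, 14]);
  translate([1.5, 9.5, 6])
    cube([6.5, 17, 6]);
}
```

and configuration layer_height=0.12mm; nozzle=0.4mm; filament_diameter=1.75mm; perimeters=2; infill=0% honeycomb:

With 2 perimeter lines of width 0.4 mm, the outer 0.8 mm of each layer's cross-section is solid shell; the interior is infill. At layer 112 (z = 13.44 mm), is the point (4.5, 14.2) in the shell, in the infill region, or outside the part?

shell

At z = 13.44 mm: the cube is present — its section is the full 5×20.5 rectangle; the cube at (1.5, 9.5) does not reach this height (z outside [6, 12]); Combining (union): only the 5×20.5 cube is present, so the union is just that shape — 1 connected region. Overall, the cross-section is a single solid region. The nearest boundary edge runs (5.00, 0.00)→(5.00, 20.50); distance from the point to it = 0.50 mm. The point is inside the cross-section, 0.50 mm from the nearest boundary — within the 0.8 mm shell band (2 × 0.4).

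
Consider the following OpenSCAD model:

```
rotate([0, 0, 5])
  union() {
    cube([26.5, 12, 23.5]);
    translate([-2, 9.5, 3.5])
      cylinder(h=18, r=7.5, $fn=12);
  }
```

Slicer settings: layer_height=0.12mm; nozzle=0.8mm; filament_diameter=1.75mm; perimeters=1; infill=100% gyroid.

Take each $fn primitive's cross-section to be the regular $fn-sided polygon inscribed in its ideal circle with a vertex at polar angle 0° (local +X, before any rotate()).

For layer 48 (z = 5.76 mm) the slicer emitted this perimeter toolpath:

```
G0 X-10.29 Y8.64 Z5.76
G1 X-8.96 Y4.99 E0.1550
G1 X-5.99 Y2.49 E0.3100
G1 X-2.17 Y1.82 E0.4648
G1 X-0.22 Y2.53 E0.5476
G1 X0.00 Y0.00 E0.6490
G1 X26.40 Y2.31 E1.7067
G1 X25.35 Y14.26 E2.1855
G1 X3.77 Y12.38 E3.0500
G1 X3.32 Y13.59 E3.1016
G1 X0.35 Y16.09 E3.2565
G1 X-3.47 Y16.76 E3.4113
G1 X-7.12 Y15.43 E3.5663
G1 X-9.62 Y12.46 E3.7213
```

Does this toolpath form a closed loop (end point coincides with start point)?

Start point (G0): (-10.29, 8.64). End point (last G1): the path does not return to the start — open.

no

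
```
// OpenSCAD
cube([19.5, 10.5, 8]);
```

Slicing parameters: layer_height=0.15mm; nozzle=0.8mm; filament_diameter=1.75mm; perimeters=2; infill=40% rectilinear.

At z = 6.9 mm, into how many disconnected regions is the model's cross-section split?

At z = 6.9 mm: the cube is present — its section is the full 19.5×10.5 rectangle. The result has 1 disconnected region.

1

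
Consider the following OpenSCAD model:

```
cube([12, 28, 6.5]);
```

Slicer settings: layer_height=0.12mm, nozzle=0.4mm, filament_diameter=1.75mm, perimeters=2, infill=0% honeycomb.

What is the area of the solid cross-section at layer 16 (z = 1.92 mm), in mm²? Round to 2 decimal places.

336.00 mm²

At z = 1.92 mm: the cube (footprint 12×28) is included at this height (area 336.00 mm²). Overall, the cross-section is a single solid region. Net area = 336.00 mm².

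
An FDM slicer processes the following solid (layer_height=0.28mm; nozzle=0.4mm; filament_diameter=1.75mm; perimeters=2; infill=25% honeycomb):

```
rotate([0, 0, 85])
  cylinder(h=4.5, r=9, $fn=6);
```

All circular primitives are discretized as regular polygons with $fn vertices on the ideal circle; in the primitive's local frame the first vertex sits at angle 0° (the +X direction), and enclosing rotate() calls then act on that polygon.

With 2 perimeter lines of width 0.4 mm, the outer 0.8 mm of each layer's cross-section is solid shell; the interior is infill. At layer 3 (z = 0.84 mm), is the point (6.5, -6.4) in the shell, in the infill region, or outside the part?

outside

At z = 0.84 mm: the r=9 cylinder gives a regular 6-gon of circumradius 9 (constant along its height); (whole slice rotated 85° about Z — lengths, areas and connectivity unchanged). Overall, the cross-section is a single solid region. Undo the 85° rotation: the query point maps to (-5.809, -7.033) in the un-rotated model frame. The nearest boundary edge runs (-9.00, 0.00)→(-4.50, -7.79); distance from the point to it = 0.75 mm. The point is not inside any of the regions above, so it lies outside the cross-section (0.75 mm from the nearest boundary).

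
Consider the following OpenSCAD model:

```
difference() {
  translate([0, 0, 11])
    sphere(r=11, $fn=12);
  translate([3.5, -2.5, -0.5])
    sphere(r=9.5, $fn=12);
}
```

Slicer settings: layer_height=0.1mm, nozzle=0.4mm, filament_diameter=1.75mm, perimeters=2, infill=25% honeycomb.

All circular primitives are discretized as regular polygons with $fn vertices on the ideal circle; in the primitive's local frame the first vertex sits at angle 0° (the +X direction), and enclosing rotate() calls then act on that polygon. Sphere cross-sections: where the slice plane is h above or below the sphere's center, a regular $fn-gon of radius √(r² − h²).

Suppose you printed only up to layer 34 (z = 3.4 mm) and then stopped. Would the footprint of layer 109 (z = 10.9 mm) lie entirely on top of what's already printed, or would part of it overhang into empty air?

Compare the two slices. At z = 3.4: the r=11 sphere contributes a regular 12-gon of circumradius √(11²−7.6²) = 7.952 (area = (12/2)·7.952²·sin(360°/12) = 189.72 mm²); the r=9.5 sphere at (3.5, -2.5) slices to a regular 12-gon of circumradius 8.663 (√(r²−h²) with h=3.9 from center) (area = (12/2)·8.663²·sin(360°/12) = 225.12 mm²); Subtracting the remaining from the first: starting from the r=11 sphere (189.72 mm²), the r=9.5 sphere at (3.5, -2.5) partially overlaps it — only the 137.48 mm² overlap (of its 225.12 mm²) is removed, clipping the outline — area = 52.24 mm². At z = 10.9: the r=11 sphere slices to a regular 12-gon of circumradius 11.000 (√(r²−h²) with h=0.1 from center) (area = (12/2)·11.000²·sin(360°/12) = 362.97 mm²); the sphere at (3.5, -2.5) is not intersected at this z (|z−center|=11.400 > r=9.5); After the difference (first − rest): none of the subtracted shapes is present at this height, so the r=11 sphere is unchanged — area = 362.97 mm². Checking containment: at z = 10.9 the cross-section extends beyond the z = 3.4 cross-section by about 310.73 mm².

part overhangs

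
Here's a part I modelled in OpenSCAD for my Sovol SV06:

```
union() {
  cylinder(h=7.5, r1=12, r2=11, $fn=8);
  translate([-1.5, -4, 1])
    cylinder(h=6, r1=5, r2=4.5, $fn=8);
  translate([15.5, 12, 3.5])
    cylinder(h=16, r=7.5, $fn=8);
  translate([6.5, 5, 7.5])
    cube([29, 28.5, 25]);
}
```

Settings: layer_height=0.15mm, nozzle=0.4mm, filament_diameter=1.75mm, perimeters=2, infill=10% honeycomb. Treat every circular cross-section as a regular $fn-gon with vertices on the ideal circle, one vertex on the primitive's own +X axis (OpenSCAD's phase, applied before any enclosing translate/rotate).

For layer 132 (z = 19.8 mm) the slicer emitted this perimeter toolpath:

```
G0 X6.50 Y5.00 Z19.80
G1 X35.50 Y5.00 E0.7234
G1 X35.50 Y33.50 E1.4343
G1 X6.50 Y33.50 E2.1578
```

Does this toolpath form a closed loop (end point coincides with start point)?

Start point (G0): (6.50, 5.00). End point (last G1): the path does not return to the start — open.

no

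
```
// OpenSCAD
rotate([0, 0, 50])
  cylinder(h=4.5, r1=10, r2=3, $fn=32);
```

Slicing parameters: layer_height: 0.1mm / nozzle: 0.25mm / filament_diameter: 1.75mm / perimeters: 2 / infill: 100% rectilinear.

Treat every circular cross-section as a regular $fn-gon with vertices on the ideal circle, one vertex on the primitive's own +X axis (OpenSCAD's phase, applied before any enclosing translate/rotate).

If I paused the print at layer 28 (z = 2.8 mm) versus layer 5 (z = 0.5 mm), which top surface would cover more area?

layer 5 (z = 0.5 mm)

Layer 28 (z = 2.8): the cone: at t=0.622 of its height the radius interpolates to r₁+(r₂−r₁)t = 5.644, giving a regular 32-gon of that circumradius (area = (32/2)·5.644²·sin(360°/32) = 99.45 mm²); (rotated 50° about Z; rotation is an isometry so areas/perimeters/island counts are preserved). So its area = 99.45 mm². Layer 5 (z = 0.5): the cone (r1=10→r2=3) has section circumradius 9.222 here — a regular 32-gon (area = (32/2)·9.222²·sin(360°/32) = 265.48 mm²); (rotated 50° about Z; rotation is an isometry so areas/perimeters/island counts are preserved). So its area = 265.48 mm². Layer 5 is larger (265.48 vs 99.45 mm²).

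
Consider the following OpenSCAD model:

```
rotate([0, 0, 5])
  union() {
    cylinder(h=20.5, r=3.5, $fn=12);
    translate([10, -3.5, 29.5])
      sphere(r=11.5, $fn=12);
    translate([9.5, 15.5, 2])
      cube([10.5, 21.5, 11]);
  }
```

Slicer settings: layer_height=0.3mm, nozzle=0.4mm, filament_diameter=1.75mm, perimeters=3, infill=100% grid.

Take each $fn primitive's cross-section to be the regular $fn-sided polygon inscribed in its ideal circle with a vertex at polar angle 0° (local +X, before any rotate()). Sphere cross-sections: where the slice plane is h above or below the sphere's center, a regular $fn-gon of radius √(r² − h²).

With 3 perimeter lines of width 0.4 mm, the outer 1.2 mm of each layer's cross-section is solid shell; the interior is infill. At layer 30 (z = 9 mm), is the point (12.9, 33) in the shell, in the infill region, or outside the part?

infill

At z = 9 mm: the r=3.5 cylinder contributes a regular 12-gon of circumradius 3.5; the sphere at (10, -3.5) is absent (|z−center|=20.500 > r=11.5); the cube at (9.5, 15.5) (footprint 10.5×21.5) is included at this height; Combining (union): the 2 present regions are separate (no shared area or edge), so areas and boundary lengths simply add and each stays a separate island — 2 connected regions; (whole slice rotated 5° about Z — lengths, areas and connectivity unchanged). Overall, the cross-section has 2 separate islands. Undo the 5° rotation: the query point maps to (15.727, 31.750) in the un-rotated model frame. The nearest boundary edge runs (20.00, 37.00)→(20.00, 15.50); distance from the point to it = 4.27 mm. (Shell/infill is judged within the island containing the point — the largest one.) The point is inside the cross-section and 4.27 mm from the nearest boundary — more than the 1.2 mm shell width (3 × 0.4), so it's in the infill interior.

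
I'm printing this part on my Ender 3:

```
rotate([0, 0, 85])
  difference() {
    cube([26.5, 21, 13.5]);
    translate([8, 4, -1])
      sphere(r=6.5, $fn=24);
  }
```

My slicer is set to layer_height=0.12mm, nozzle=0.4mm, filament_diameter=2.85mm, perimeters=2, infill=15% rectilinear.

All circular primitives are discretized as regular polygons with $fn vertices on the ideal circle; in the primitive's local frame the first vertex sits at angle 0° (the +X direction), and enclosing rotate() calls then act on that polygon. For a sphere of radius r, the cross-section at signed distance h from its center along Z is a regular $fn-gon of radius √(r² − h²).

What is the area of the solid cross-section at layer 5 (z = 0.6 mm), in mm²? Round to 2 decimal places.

At z = 0.6 mm: the cube (footprint 26.5×21) is included at this height (area 556.50 mm²); the r=6.5 sphere at (8, 4) contributes a regular 24-gon of circumradius √(6.5²−1.6²) = 6.300 (area = (24/2)·6.300²·sin(360°/24) = 123.27 mm²); Taking the first minus the rest: starting from the 26.5×21 cube (556.50 mm²), the r=6.5 sphere at (8, 4) partially overlaps it — only the 108.09 mm² overlap (of its 123.27 mm²) is removed, clipping the outline — area = 448.41 mm²; (rotated 85° about Z; rotation is an isometry so areas/perimeters/island counts are preserved). Overall, the cross-section is a single solid region. Net area = 448.41 mm².

448.41 mm²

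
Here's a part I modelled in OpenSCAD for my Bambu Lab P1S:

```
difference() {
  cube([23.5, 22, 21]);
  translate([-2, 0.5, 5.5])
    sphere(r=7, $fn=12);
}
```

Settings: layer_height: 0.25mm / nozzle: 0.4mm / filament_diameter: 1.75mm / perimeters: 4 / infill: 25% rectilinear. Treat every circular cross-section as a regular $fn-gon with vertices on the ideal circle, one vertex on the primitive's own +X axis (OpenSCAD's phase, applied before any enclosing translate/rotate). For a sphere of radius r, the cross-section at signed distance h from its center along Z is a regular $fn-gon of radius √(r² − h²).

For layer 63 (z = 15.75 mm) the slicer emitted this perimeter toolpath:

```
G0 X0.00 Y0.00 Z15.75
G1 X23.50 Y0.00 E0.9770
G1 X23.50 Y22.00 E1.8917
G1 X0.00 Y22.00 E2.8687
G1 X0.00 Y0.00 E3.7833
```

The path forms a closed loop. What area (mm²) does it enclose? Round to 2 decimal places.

517.00 mm²

Apply the shoelace formula to the sequence of (X, Y) vertices; enclosed area = 517.00 mm².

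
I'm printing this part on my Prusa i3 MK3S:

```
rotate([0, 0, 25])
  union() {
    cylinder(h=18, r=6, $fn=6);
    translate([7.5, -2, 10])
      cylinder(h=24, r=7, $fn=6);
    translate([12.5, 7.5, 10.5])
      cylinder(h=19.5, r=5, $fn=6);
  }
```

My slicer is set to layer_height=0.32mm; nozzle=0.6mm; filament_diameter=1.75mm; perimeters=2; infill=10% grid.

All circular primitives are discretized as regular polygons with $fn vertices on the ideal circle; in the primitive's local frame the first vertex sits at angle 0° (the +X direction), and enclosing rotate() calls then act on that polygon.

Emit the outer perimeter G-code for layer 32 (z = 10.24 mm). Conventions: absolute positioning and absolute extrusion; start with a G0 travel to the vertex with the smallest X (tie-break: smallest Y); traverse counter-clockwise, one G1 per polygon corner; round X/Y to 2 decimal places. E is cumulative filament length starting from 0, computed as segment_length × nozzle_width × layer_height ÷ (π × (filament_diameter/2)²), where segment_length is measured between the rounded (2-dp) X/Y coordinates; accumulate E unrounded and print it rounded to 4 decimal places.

At z = 10.24 mm: the r=6 cylinder gives a regular 6-gon of circumradius 6 (constant along its height); the r=7 cylinder at (7.5, -2) gives a regular 6-gon of circumradius 7 (constant along its height); the cylinder at (12.5, 7.5) is absent (z outside [10.5, 30]); Merging all regions: the regions partially overlap (shared area 24.86 mm²), so overlapping operands fuse into one piece — 1 connected region; (whole slice rotated 25° about Z — lengths, areas and connectivity unchanged). The outline is a single polygon with 11 vertices. Extrusion per mm of travel: 0.6 × 0.32 / (π × 0.875²) = 0.079824. Accumulating E over each segment gives final E = 4.5232.

G0 X-5.44 Y-2.54 Z10.24
G1 X-0.52 Y-5.98 E0.4792
G1 X4.32 Y-3.72 E0.9056
G1 X7.03 Y-5.62 E1.1698
G1 X13.38 Y-2.66 E1.7290
G1 X13.99 Y4.32 E2.2883
G1 X8.25 Y8.33 E2.8473
G1 X1.91 Y5.37 E3.4058
G1 X1.88 Y5.03 E3.4330
G1 X0.52 Y5.98 E3.5655
G1 X-4.91 Y3.44 E4.0440
G1 X-5.44 Y-2.54 E4.5232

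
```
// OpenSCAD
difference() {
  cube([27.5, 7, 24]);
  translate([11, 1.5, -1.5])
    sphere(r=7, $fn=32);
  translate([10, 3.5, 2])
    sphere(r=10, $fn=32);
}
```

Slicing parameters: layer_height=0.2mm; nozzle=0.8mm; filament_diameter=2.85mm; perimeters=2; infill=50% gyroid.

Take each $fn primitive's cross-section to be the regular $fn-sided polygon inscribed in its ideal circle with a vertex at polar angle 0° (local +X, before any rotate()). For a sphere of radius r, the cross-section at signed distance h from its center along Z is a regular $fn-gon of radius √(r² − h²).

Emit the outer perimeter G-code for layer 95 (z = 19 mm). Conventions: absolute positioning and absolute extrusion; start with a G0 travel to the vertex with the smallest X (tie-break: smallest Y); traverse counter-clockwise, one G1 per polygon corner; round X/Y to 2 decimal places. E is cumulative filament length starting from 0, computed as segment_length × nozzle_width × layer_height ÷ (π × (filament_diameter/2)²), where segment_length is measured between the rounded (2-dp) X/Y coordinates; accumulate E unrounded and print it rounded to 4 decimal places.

G0 X0.00 Y0.00 Z19.00
G1 X27.50 Y0.00 E0.6897
G1 X27.50 Y7.00 E0.8653
G1 X0.00 Y7.00 E1.5550
G1 X0.00 Y0.00 E1.7306

At z = 19 mm: the 27.5×7 cube contributes its full rectangle; the sphere at (11, 1.5) does not reach this height (|z−center|=20.500 > r=7); the sphere at (10, 3.5) is not intersected at this z (|z−center|=17.000 > r=10); Taking the first minus the rest: none of the subtracted shapes is present at this height, so the 27.5×7 cube is unchanged — 1 connected region. The outline is a single polygon with 4 vertices. Extrusion per mm of travel: 0.8 × 0.2 / (π × 1.425²) = 0.025081. Accumulating E over each segment gives final E = 1.7306.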